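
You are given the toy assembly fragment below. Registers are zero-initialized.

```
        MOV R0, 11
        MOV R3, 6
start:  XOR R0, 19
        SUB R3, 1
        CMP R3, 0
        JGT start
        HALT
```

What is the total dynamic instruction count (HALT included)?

27

after MOV R0, 11: R0=11
after MOV R3, 6: R3=6
after XOR R0, 19: R0=11^19=24
after SUB R3, 1: R3=6-1=5
CMP R3, 0  (cmp 5,0)
JGT start: taken
after XOR R0, 19: R0=24^19=11
after SUB R3, 1: R3=5-1=4
CMP R3, 0  (cmp 4,0)
JGT start: taken
after XOR R0, 19: R0=11^19=24
after SUB R3, 1: R3=4-1=3
CMP R3, 0  (cmp 3,0)
JGT start: taken
after XOR R0, 19: R0=24^19=11
after SUB R3, 1: R3=3-1=2
CMP R3, 0  (cmp 2,0)
JGT start: taken
after XOR R0, 19: R0=11^19=24
after SUB R3, 1: R3=2-1=1
CMP R3, 0  (cmp 1,0)
JGT start: taken
after XOR R0, 19: R0=24^19=11
after SUB R3, 1: R3=1-1=0
CMP R3, 0  (cmp 0,0)
JGT start: not taken
halt.
Total executed instructions: 27.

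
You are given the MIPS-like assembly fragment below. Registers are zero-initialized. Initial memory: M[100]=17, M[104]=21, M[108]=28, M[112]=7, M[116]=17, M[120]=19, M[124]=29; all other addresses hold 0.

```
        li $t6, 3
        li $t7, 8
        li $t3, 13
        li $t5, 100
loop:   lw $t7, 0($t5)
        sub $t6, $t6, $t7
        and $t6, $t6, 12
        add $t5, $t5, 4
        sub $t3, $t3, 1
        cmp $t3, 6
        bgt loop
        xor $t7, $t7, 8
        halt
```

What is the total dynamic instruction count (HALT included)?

55

$t6=3
$t7=8
$t3=13
$t5=100
$t7=M[100]=17
$t6=3-17=-14
$t6=(-14)&12=0
$t5=100+4=104
$t3=13-1=12
cmp $t3, 6  (cmp 12,6)
bgt loop: taken
$t7=M[104]=21
$t6=0-21=-21
$t6=(-21)&12=8
$t5=104+4=108
$t3=12-1=11
cmp $t3, 6  (cmp 11,6)
bgt loop: taken
$t7=M[108]=28
$t6=8-28=-20
$t6=(-20)&12=12
$t5=108+4=112
$t3=11-1=10
cmp $t3, 6  (cmp 10,6)
bgt loop: taken
$t7=M[112]=7
$t6=12-7=5
$t6=5&12=4
$t5=112+4=116
$t3=10-1=9
cmp $t3, 6  (cmp 9,6)
bgt loop: taken
$t7=M[116]=17
$t6=4-17=-13
$t6=(-13)&12=0
$t5=116+4=120
$t3=9-1=8
cmp $t3, 6  (cmp 8,6)
bgt loop: taken
$t7=M[120]=19
$t6=0-19=-19
$t6=(-19)&12=12
$t5=120+4=124
$t3=8-1=7
cmp $t3, 6  (cmp 7,6)
bgt loop: taken
$t7=M[124]=29
$t6=12-29=-17
$t6=(-17)&12=12
$t5=124+4=128
$t3=7-1=6
cmp $t3, 6  (cmp 6,6)
bgt loop: not taken
$t7=29^8=21
halt.
Total executed instructions: 55.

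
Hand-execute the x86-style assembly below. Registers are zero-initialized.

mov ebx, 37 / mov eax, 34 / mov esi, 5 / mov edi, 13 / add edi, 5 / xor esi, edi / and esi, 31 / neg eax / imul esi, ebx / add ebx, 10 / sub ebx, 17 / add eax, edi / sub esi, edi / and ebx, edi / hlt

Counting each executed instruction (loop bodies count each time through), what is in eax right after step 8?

mov ebx, 37 → ebx=37
mov eax, 34 → eax=34
mov esi, 5 → esi=5
mov edi, 13 → edi=13
add edi, 5 → edi=13+5=18
xor esi, edi → esi=5^18=23
and esi, 31 → esi=23&31=23
neg eax → eax=-(34)=-34
After step 8: eax = -34.

-34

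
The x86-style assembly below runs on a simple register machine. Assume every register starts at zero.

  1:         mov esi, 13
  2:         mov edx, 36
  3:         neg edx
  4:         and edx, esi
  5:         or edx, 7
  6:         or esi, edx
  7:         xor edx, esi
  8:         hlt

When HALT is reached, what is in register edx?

0

esi=13
edx=36
edx=-(36)=-36
edx=(-36)&13=12
edx=12|7=15
esi=13|15=15
edx=15^15=0
halt.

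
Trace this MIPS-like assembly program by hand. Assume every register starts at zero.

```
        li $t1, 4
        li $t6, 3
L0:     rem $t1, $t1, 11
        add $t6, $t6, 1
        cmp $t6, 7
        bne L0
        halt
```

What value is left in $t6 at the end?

after li $t1, 4: $t1=4
after li $t6, 3: $t6=3
after rem $t1, $t1, 11: $t1=4%11=4
after add $t6, $t6, 1: $t6=3+1=4
cmp $t6, 7  (cmp 4,7)
bne L0: taken
after rem $t1, $t1, 11: $t1=4%11=4
after add $t6, $t6, 1: $t6=4+1=5
cmp $t6, 7  (cmp 5,7)
bne L0: taken
after rem $t1, $t1, 11: $t1=4%11=4
after add $t6, $t6, 1: $t6=5+1=6
cmp $t6, 7  (cmp 6,7)
bne L0: taken
after rem $t1, $t1, 11: $t1=4%11=4
after add $t6, $t6, 1: $t6=6+1=7
cmp $t6, 7  (cmp 7,7)
bne L0: not taken
halt.

7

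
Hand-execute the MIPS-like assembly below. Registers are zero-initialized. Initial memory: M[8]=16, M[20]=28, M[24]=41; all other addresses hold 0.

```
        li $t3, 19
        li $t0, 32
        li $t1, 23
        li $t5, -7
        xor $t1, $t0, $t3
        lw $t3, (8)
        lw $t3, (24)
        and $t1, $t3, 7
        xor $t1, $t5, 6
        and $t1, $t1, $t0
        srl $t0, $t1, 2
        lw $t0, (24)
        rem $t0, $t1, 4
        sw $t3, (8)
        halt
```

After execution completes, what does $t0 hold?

0

li $t3, 19 → $t3=19
li $t0, 32 → $t0=32
li $t1, 23 → $t1=23
li $t5, -7 → $t5=-7
xor $t1, $t0, $t3 → $t1=32^19=51
lw $t3, (8) → $t3=M[8]=16
lw $t3, (24) → $t3=M[24]=41
and $t1, $t3, 7 → $t1=41&7=1
xor $t1, $t5, 6 → $t1=(-7)^6=-1
and $t1, $t1, $t0 → $t1=(-1)&32=32
srl $t0, $t1, 2 → $t0=32>>2=8
lw $t0, (24) → $t0=M[24]=41
rem $t0, $t1, 4 → $t0=32%4=0
sw $t3, (8) → M[8]=41
halt.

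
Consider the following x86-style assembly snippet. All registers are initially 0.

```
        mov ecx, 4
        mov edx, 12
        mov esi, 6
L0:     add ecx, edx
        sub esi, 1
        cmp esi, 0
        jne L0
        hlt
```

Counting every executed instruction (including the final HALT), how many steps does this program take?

28

after mov ecx, 4: ecx=4
after mov edx, 12: edx=12
after mov esi, 6: esi=6
after add ecx, edx: ecx=4+12=16
after sub esi, 1: esi=6-1=5
cmp esi, 0  (cmp 5,0)
jne L0: taken
after add ecx, edx: ecx=16+12=28
after sub esi, 1: esi=5-1=4
cmp esi, 0  (cmp 4,0)
jne L0: taken
after add ecx, edx: ecx=28+12=40
after sub esi, 1: esi=4-1=3
cmp esi, 0  (cmp 3,0)
jne L0: taken
after add ecx, edx: ecx=40+12=52
after sub esi, 1: esi=3-1=2
cmp esi, 0  (cmp 2,0)
jne L0: taken
after add ecx, edx: ecx=52+12=64
after sub esi, 1: esi=2-1=1
cmp esi, 0  (cmp 1,0)
jne L0: taken
after add ecx, edx: ecx=64+12=76
after sub esi, 1: esi=1-1=0
cmp esi, 0  (cmp 0,0)
jne L0: not taken
halt.
Total executed instructions: 28.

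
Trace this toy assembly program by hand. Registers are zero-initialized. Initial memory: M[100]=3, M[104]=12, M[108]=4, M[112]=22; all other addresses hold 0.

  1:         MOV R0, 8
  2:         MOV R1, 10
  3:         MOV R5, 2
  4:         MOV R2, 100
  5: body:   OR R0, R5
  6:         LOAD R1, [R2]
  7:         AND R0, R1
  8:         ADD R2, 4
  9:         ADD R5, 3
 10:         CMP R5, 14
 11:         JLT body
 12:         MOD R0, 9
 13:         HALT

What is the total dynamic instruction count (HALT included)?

after MOV R0, 8: R0=8
after MOV R1, 10: R1=10
after MOV R5, 2: R5=2
after MOV R2, 100: R2=100
after OR R0, R5: R0=8|2=10
after LOAD R1, [R2]: R1=M[100]=3
after AND R0, R1: R0=10&3=2
after ADD R2, 4: R2=100+4=104
after ADD R5, 3: R5=2+3=5
CMP R5, 14  (cmp 5,14)
JLT body: taken
after OR R0, R5: R0=2|5=7
after LOAD R1, [R2]: R1=M[104]=12
after AND R0, R1: R0=7&12=4
after ADD R2, 4: R2=104+4=108
after ADD R5, 3: R5=5+3=8
CMP R5, 14  (cmp 8,14)
JLT body: taken
after OR R0, R5: R0=4|8=12
after LOAD R1, [R2]: R1=M[108]=4
after AND R0, R1: R0=12&4=4
after ADD R2, 4: R2=108+4=112
after ADD R5, 3: R5=8+3=11
CMP R5, 14  (cmp 11,14)
JLT body: taken
after OR R0, R5: R0=4|11=15
after LOAD R1, [R2]: R1=M[112]=22
after AND R0, R1: R0=15&22=6
after ADD R2, 4: R2=112+4=116
after ADD R5, 3: R5=11+3=14
CMP R5, 14  (cmp 14,14)
JLT body: not taken
after MOD R0, 9: R0=6%9=6
halt.
Total executed instructions: 34.

34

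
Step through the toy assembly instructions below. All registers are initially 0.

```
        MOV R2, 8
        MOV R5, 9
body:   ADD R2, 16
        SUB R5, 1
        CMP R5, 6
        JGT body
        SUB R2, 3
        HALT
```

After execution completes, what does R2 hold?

R2=8
R5=9
R2=8+16=24
R5=9-1=8
CMP R5, 6  (cmp 8,6)
JGT body: taken
R2=24+16=40
R5=8-1=7
CMP R5, 6  (cmp 7,6)
JGT body: taken
R2=40+16=56
R5=7-1=6
CMP R5, 6  (cmp 6,6)
JGT body: not taken
R2=56-3=53
halt.

53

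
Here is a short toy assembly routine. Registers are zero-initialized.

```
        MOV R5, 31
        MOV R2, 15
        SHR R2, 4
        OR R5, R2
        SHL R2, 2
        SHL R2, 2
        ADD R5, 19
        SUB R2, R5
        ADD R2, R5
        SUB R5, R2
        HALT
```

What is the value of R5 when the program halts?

50

after MOV R5, 31: R5=31
after MOV R2, 15: R2=15
after SHR R2, 4: R2=15>>4=0
after OR R5, R2: R5=31|0=31
after SHL R2, 2: R2=0<<2=0
after SHL R2, 2: R2=0<<2=0
after ADD R5, 19: R5=31+19=50
after SUB R2, R5: R2=0-50=-50
after ADD R2, R5: R2=(-50)+50=0
after SUB R5, R2: R5=50-0=50
halt.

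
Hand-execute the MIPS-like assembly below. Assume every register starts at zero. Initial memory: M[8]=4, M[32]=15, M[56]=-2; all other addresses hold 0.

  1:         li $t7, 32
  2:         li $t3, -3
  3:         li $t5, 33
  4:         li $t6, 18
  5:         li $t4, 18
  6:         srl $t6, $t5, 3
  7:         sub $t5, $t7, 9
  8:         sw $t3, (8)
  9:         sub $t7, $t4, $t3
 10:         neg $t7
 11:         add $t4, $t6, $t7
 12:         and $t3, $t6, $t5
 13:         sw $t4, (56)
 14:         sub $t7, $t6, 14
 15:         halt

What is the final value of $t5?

$t7=32
$t3=-3
$t5=33
$t6=18
$t4=18
$t6=33>>3=4
$t5=32-9=23
sw $t3, (8) → M[8]=-3
$t7=18-(-3)=21
$t7=-(21)=-21
$t4=4+(-21)=-17
$t3=4&23=4
sw $t4, (56) → M[56]=-17
$t7=4-14=-10
halt.

23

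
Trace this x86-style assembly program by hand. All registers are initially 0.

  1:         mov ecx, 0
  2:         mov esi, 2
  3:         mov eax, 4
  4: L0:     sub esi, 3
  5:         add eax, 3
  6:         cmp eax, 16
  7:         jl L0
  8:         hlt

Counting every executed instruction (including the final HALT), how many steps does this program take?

20

after mov ecx, 0: ecx=0
after mov esi, 2: esi=2
after mov eax, 4: eax=4
after sub esi, 3: esi=2-3=-1
after add eax, 3: eax=4+3=7
cmp eax, 16  (cmp 7,16)
jl L0: taken
after sub esi, 3: esi=(-1)-3=-4
after add eax, 3: eax=7+3=10
cmp eax, 16  (cmp 10,16)
jl L0: taken
after sub esi, 3: esi=(-4)-3=-7
after add eax, 3: eax=10+3=13
cmp eax, 16  (cmp 13,16)
jl L0: taken
after sub esi, 3: esi=(-7)-3=-10
after add eax, 3: eax=13+3=16
cmp eax, 16  (cmp 16,16)
jl L0: not taken
halt.
Total executed instructions: 20.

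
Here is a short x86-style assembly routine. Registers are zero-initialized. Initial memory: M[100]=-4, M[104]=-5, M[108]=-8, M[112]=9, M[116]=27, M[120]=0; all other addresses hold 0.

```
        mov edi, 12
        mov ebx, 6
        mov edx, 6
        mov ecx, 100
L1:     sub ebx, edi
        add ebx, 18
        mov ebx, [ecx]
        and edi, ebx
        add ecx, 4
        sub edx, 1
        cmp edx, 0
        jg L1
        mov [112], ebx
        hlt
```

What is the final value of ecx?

124

after mov edi, 12: edi=12
after mov ebx, 6: ebx=6
after mov edx, 6: edx=6
after mov ecx, 100: ecx=100
after sub ebx, edi: ebx=6-12=-6
after add ebx, 18: ebx=(-6)+18=12
after mov ebx, [ecx]: ebx=M[100]=-4
after and edi, ebx: edi=12&(-4)=12
after add ecx, 4: ecx=100+4=104
after sub edx, 1: edx=6-1=5
cmp edx, 0  (cmp 5,0)
jg L1: taken
after sub ebx, edi: ebx=(-4)-12=-16
after add ebx, 18: ebx=(-16)+18=2
after mov ebx, [ecx]: ebx=M[104]=-5
after and edi, ebx: edi=12&(-5)=8
after add ecx, 4: ecx=104+4=108
after sub edx, 1: edx=5-1=4
cmp edx, 0  (cmp 4,0)
jg L1: taken
after sub ebx, edi: ebx=(-5)-8=-13
after add ebx, 18: ebx=(-13)+18=5
after mov ebx, [ecx]: ebx=M[108]=-8
after and edi, ebx: edi=8&(-8)=8
after add ecx, 4: ecx=108+4=112
after sub edx, 1: edx=4-1=3
cmp edx, 0  (cmp 3,0)
jg L1: taken
after sub ebx, edi: ebx=(-8)-8=-16
after add ebx, 18: ebx=(-16)+18=2
after mov ebx, [ecx]: ebx=M[112]=9
after and edi, ebx: edi=8&9=8
after add ecx, 4: ecx=112+4=116
after sub edx, 1: edx=3-1=2
cmp edx, 0  (cmp 2,0)
jg L1: taken
after sub ebx, edi: ebx=9-8=1
after add ebx, 18: ebx=1+18=19
after mov ebx, [ecx]: ebx=M[116]=27
after and edi, ebx: edi=8&27=8
after add ecx, 4: ecx=116+4=120
after sub edx, 1: edx=2-1=1
cmp edx, 0  (cmp 1,0)
jg L1: taken
after sub ebx, edi: ebx=27-8=19
after add ebx, 18: ebx=19+18=37
after mov ebx, [ecx]: ebx=M[120]=0
after and edi, ebx: edi=8&0=0
after add ecx, 4: ecx=120+4=124
after sub edx, 1: edx=1-1=0
cmp edx, 0  (cmp 0,0)
jg L1: not taken
mov [112], ebx → M[112]=0
halt.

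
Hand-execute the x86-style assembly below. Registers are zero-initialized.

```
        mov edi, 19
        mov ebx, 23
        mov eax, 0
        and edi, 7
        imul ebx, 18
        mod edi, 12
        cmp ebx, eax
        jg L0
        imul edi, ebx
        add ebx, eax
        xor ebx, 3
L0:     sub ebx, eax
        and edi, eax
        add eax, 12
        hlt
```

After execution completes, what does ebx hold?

414

after mov edi, 19: edi=19
after mov ebx, 23: ebx=23
after mov eax, 0: eax=0
after and edi, 7: edi=19&7=3
after imul ebx, 18: ebx=23*18=414
after mod edi, 12: edi=3%12=3
cmp ebx, eax  (cmp 414,0)
jg L0: taken
after sub ebx, eax: ebx=414-0=414
after and edi, eax: edi=3&0=0
after add eax, 12: eax=0+12=12
halt.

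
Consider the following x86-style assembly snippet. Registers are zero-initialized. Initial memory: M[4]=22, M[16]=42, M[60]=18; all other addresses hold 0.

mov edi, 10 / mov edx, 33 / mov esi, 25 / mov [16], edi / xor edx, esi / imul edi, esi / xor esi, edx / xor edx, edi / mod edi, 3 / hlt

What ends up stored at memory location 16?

edi=10
edx=33
esi=25
mov [16], edi → M[16]=10
edx=33^25=56
edi=10*25=250
esi=25^56=33
edx=56^250=194
edi=250%3=1
halt.

10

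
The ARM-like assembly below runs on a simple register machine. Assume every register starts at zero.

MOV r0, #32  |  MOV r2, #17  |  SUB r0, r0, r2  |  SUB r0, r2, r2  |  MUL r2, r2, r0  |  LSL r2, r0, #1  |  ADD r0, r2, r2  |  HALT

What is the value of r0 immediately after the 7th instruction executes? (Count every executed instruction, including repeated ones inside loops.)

r0=32
r2=17
r0=32-17=15
r0=17-17=0
r2=17*0=0
r2=0<<1=0
r0=0+0=0
After step 7: r0 = 0.

0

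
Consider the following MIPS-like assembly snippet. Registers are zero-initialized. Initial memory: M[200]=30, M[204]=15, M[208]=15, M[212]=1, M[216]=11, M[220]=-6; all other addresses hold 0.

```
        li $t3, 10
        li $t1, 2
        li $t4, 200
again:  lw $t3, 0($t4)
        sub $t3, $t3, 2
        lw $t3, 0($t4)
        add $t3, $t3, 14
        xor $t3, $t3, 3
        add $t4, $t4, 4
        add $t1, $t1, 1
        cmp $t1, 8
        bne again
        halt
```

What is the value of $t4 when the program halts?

after li $t3, 10: $t3=10
after li $t1, 2: $t1=2
after li $t4, 200: $t4=200
after lw $t3, 0($t4): $t3=M[200]=30
after sub $t3, $t3, 2: $t3=30-2=28
after lw $t3, 0($t4): $t3=M[200]=30
after add $t3, $t3, 14: $t3=30+14=44
after xor $t3, $t3, 3: $t3=44^3=47
after add $t4, $t4, 4: $t4=200+4=204
after add $t1, $t1, 1: $t1=2+1=3
cmp $t1, 8  (cmp 3,8)
bne again: taken
after lw $t3, 0($t4): $t3=M[204]=15
after sub $t3, $t3, 2: $t3=15-2=13
after lw $t3, 0($t4): $t3=M[204]=15
after add $t3, $t3, 14: $t3=15+14=29
after xor $t3, $t3, 3: $t3=29^3=30
after add $t4, $t4, 4: $t4=204+4=208
after add $t1, $t1, 1: $t1=3+1=4
cmp $t1, 8  (cmp 4,8)
bne again: taken
after lw $t3, 0($t4): $t3=M[208]=15
after sub $t3, $t3, 2: $t3=15-2=13
after lw $t3, 0($t4): $t3=M[208]=15
after add $t3, $t3, 14: $t3=15+14=29
after xor $t3, $t3, 3: $t3=29^3=30
after add $t4, $t4, 4: $t4=208+4=212
after add $t1, $t1, 1: $t1=4+1=5
cmp $t1, 8  (cmp 5,8)
bne again: taken
after lw $t3, 0($t4): $t3=M[212]=1
after sub $t3, $t3, 2: $t3=1-2=-1
after lw $t3, 0($t4): $t3=M[212]=1
after add $t3, $t3, 14: $t3=1+14=15
after xor $t3, $t3, 3: $t3=15^3=12
after add $t4, $t4, 4: $t4=212+4=216
after add $t1, $t1, 1: $t1=5+1=6
cmp $t1, 8  (cmp 6,8)
bne again: taken
after lw $t3, 0($t4): $t3=M[216]=11
after sub $t3, $t3, 2: $t3=11-2=9
after lw $t3, 0($t4): $t3=M[216]=11
after add $t3, $t3, 14: $t3=11+14=25
after xor $t3, $t3, 3: $t3=25^3=26
after add $t4, $t4, 4: $t4=216+4=220
after add $t1, $t1, 1: $t1=6+1=7
cmp $t1, 8  (cmp 7,8)
bne again: taken
after lw $t3, 0($t4): $t3=M[220]=-6
after sub $t3, $t3, 2: $t3=(-6)-2=-8
after lw $t3, 0($t4): $t3=M[220]=-6
after add $t3, $t3, 14: $t3=(-6)+14=8
after xor $t3, $t3, 3: $t3=8^3=11
after add $t4, $t4, 4: $t4=220+4=224
after add $t1, $t1, 1: $t1=7+1=8
cmp $t1, 8  (cmp 8,8)
bne again: not taken
halt.

224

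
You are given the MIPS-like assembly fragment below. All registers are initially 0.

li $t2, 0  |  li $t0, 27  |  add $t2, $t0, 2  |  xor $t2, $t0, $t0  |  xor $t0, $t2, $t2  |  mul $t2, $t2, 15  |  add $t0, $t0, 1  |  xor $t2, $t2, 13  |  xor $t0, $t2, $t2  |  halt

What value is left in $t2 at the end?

after li $t2, 0: $t2=0
after li $t0, 27: $t0=27
after add $t2, $t0, 2: $t2=27+2=29
after xor $t2, $t0, $t0: $t2=27^27=0
after xor $t0, $t2, $t2: $t0=0^0=0
after mul $t2, $t2, 15: $t2=0*15=0
after add $t0, $t0, 1: $t0=0+1=1
after xor $t2, $t2, 13: $t2=0^13=13
after xor $t0, $t2, $t2: $t0=13^13=0
halt.

13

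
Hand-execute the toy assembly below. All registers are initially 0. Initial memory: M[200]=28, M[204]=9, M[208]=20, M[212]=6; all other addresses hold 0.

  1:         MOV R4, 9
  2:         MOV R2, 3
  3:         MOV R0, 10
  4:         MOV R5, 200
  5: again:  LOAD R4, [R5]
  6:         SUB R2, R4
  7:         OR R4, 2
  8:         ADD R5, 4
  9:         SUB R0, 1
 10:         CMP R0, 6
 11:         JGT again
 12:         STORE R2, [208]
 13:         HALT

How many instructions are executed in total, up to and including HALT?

34

R4=9
R2=3
R0=10
R5=200
R4=M[200]=28
R2=3-28=-25
R4=28|2=30
R5=200+4=204
R0=10-1=9
CMP R0, 6  (cmp 9,6)
JGT again: taken
R4=M[204]=9
R2=(-25)-9=-34
R4=9|2=11
R5=204+4=208
R0=9-1=8
CMP R0, 6  (cmp 8,6)
JGT again: taken
R4=M[208]=20
R2=(-34)-20=-54
R4=20|2=22
R5=208+4=212
R0=8-1=7
CMP R0, 6  (cmp 7,6)
JGT again: taken
R4=M[212]=6
R2=(-54)-6=-60
R4=6|2=6
R5=212+4=216
R0=7-1=6
CMP R0, 6  (cmp 6,6)
JGT again: not taken
STORE R2, [208] → M[208]=-60
halt.
Total executed instructions: 34.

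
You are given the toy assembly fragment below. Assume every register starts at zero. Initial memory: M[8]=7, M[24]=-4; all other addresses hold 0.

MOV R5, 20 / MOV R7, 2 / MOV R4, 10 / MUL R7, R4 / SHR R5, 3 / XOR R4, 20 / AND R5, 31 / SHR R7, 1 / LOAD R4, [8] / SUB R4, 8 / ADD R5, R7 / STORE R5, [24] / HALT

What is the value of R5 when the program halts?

12

R5=20
R7=2
R4=10
R7=2*10=20
R5=20>>3=2
R4=10^20=30
R5=2&31=2
R7=20>>1=10
R4=M[8]=7
R4=7-8=-1
R5=2+10=12
STORE R5, [24] → M[24]=12
halt.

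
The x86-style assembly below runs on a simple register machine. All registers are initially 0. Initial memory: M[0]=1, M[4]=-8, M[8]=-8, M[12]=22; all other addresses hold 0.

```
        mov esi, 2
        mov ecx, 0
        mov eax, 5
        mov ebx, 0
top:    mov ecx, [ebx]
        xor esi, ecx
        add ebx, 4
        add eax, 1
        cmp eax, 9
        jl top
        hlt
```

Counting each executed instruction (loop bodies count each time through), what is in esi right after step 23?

3

esi=2
ecx=0
eax=5
ebx=0
ecx=M[0]=1
esi=2^1=3
ebx=0+4=4
eax=5+1=6
cmp eax, 9  (cmp 6,9)
jl top: taken
ecx=M[4]=-8
esi=3^(-8)=-5
ebx=4+4=8
eax=6+1=7
cmp eax, 9  (cmp 7,9)
jl top: taken
ecx=M[8]=-8
esi=(-5)^(-8)=3
ebx=8+4=12
eax=7+1=8
cmp eax, 9  (cmp 8,9)
jl top: taken
ecx=M[12]=22
After step 23: esi = 3.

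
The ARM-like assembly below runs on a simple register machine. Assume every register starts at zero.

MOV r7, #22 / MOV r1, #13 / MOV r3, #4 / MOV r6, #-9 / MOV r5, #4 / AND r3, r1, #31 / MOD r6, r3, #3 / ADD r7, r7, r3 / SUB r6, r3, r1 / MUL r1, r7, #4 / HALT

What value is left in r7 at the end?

35

r7=22
r1=13
r3=4
r6=-9
r5=4
r3=13&31=13
r6=13%3=1
r7=22+13=35
r6=13-13=0
r1=35*4=140
halt.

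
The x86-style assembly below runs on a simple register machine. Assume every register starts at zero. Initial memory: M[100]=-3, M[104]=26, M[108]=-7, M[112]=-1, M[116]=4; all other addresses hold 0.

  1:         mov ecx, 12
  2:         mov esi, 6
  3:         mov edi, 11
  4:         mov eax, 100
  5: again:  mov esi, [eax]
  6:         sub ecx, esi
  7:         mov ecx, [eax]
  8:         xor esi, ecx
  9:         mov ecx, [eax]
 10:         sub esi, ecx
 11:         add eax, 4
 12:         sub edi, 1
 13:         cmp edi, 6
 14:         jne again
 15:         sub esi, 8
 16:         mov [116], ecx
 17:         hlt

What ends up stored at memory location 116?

mov ecx, 12 → ecx=12
mov esi, 6 → esi=6
mov edi, 11 → edi=11
mov eax, 100 → eax=100
mov esi, [eax] → esi=M[100]=-3
sub ecx, esi → ecx=12-(-3)=15
mov ecx, [eax] → ecx=M[100]=-3
xor esi, ecx → esi=(-3)^(-3)=0
mov ecx, [eax] → ecx=M[100]=-3
sub esi, ecx → esi=0-(-3)=3
add eax, 4 → eax=100+4=104
sub edi, 1 → edi=11-1=10
cmp edi, 6  (cmp 10,6)
jne again: taken
mov esi, [eax] → esi=M[104]=26
sub ecx, esi → ecx=(-3)-26=-29
mov ecx, [eax] → ecx=M[104]=26
xor esi, ecx → esi=26^26=0
mov ecx, [eax] → ecx=M[104]=26
sub esi, ecx → esi=0-26=-26
add eax, 4 → eax=104+4=108
sub edi, 1 → edi=10-1=9
cmp edi, 6  (cmp 9,6)
jne again: taken
mov esi, [eax] → esi=M[108]=-7
sub ecx, esi → ecx=26-(-7)=33
mov ecx, [eax] → ecx=M[108]=-7
xor esi, ecx → esi=(-7)^(-7)=0
mov ecx, [eax] → ecx=M[108]=-7
sub esi, ecx → esi=0-(-7)=7
add eax, 4 → eax=108+4=112
sub edi, 1 → edi=9-1=8
cmp edi, 6  (cmp 8,6)
jne again: taken
mov esi, [eax] → esi=M[112]=-1
sub ecx, esi → ecx=(-7)-(-1)=-6
mov ecx, [eax] → ecx=M[112]=-1
xor esi, ecx → esi=(-1)^(-1)=0
mov ecx, [eax] → ecx=M[112]=-1
sub esi, ecx → esi=0-(-1)=1
add eax, 4 → eax=112+4=116
sub edi, 1 → edi=8-1=7
cmp edi, 6  (cmp 7,6)
jne again: taken
mov esi, [eax] → esi=M[116]=4
sub ecx, esi → ecx=(-1)-4=-5
mov ecx, [eax] → ecx=M[116]=4
xor esi, ecx → esi=4^4=0
mov ecx, [eax] → ecx=M[116]=4
sub esi, ecx → esi=0-4=-4
add eax, 4 → eax=116+4=120
sub edi, 1 → edi=7-1=6
cmp edi, 6  (cmp 6,6)
jne again: not taken
sub esi, 8 → esi=(-4)-8=-12
mov [116], ecx → M[116]=4
halt.

4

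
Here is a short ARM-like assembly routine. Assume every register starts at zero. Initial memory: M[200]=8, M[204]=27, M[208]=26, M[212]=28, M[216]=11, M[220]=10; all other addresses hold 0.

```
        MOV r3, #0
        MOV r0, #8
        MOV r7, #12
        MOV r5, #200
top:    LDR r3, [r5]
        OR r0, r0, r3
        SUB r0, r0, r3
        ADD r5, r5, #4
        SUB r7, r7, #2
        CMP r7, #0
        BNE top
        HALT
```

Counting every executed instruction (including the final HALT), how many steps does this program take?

47

MOV r3, #0 → r3=0
MOV r0, #8 → r0=8
MOV r7, #12 → r7=12
MOV r5, #200 → r5=200
LDR r3, [r5] → r3=M[200]=8
OR r0, r0, r3 → r0=8|8=8
SUB r0, r0, r3 → r0=8-8=0
ADD r5, r5, #4 → r5=200+4=204
SUB r7, r7, #2 → r7=12-2=10
CMP r7, #0  (cmp 10,0)
BNE top: taken
LDR r3, [r5] → r3=M[204]=27
OR r0, r0, r3 → r0=0|27=27
SUB r0, r0, r3 → r0=27-27=0
ADD r5, r5, #4 → r5=204+4=208
SUB r7, r7, #2 → r7=10-2=8
CMP r7, #0  (cmp 8,0)
BNE top: taken
LDR r3, [r5] → r3=M[208]=26
OR r0, r0, r3 → r0=0|26=26
SUB r0, r0, r3 → r0=26-26=0
ADD r5, r5, #4 → r5=208+4=212
SUB r7, r7, #2 → r7=8-2=6
CMP r7, #0  (cmp 6,0)
BNE top: taken
LDR r3, [r5] → r3=M[212]=28
OR r0, r0, r3 → r0=0|28=28
SUB r0, r0, r3 → r0=28-28=0
ADD r5, r5, #4 → r5=212+4=216
SUB r7, r7, #2 → r7=6-2=4
CMP r7, #0  (cmp 4,0)
BNE top: taken
LDR r3, [r5] → r3=M[216]=11
OR r0, r0, r3 → r0=0|11=11
SUB r0, r0, r3 → r0=11-11=0
ADD r5, r5, #4 → r5=216+4=220
SUB r7, r7, #2 → r7=4-2=2
CMP r7, #0  (cmp 2,0)
BNE top: taken
LDR r3, [r5] → r3=M[220]=10
OR r0, r0, r3 → r0=0|10=10
SUB r0, r0, r3 → r0=10-10=0
ADD r5, r5, #4 → r5=220+4=224
SUB r7, r7, #2 → r7=2-2=0
CMP r7, #0  (cmp 0,0)
BNE top: not taken
halt.
Total executed instructions: 47.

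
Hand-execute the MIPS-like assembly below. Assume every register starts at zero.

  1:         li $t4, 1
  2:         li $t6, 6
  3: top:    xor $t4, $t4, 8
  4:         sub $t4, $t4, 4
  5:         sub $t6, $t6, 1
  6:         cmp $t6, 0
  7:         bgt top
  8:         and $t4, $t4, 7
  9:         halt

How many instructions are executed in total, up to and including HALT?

li $t4, 1 → $t4=1
li $t6, 6 → $t6=6
xor $t4, $t4, 8 → $t4=1^8=9
sub $t4, $t4, 4 → $t4=9-4=5
sub $t6, $t6, 1 → $t6=6-1=5
cmp $t6, 0  (cmp 5,0)
bgt top: taken
xor $t4, $t4, 8 → $t4=5^8=13
sub $t4, $t4, 4 → $t4=13-4=9
sub $t6, $t6, 1 → $t6=5-1=4
cmp $t6, 0  (cmp 4,0)
bgt top: taken
xor $t4, $t4, 8 → $t4=9^8=1
sub $t4, $t4, 4 → $t4=1-4=-3
sub $t6, $t6, 1 → $t6=4-1=3
cmp $t6, 0  (cmp 3,0)
bgt top: taken
xor $t4, $t4, 8 → $t4=(-3)^8=-11
sub $t4, $t4, 4 → $t4=(-11)-4=-15
sub $t6, $t6, 1 → $t6=3-1=2
cmp $t6, 0  (cmp 2,0)
bgt top: taken
xor $t4, $t4, 8 → $t4=(-15)^8=-7
sub $t4, $t4, 4 → $t4=(-7)-4=-11
sub $t6, $t6, 1 → $t6=2-1=1
cmp $t6, 0  (cmp 1,0)
bgt top: taken
xor $t4, $t4, 8 → $t4=(-11)^8=-3
sub $t4, $t4, 4 → $t4=(-3)-4=-7
sub $t6, $t6, 1 → $t6=1-1=0
cmp $t6, 0  (cmp 0,0)
bgt top: not taken
and $t4, $t4, 7 → $t4=(-7)&7=1
halt.
Total executed instructions: 34.

34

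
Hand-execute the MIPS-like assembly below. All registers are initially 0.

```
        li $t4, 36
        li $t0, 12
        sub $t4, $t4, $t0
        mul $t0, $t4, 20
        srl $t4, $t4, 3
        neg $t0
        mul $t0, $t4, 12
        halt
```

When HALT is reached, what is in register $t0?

li $t4, 36 → $t4=36
li $t0, 12 → $t0=12
sub $t4, $t4, $t0 → $t4=36-12=24
mul $t0, $t4, 20 → $t0=24*20=480
srl $t4, $t4, 3 → $t4=24>>3=3
neg $t0 → $t0=-(480)=-480
mul $t0, $t4, 12 → $t0=3*12=36
halt.

36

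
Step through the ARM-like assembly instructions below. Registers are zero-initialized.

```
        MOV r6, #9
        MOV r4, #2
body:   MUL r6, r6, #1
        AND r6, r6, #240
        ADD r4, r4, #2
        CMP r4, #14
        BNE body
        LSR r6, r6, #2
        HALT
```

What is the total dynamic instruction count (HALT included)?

34

MOV r6, #9 → r6=9
MOV r4, #2 → r4=2
MUL r6, r6, #1 → r6=9*1=9
AND r6, r6, #240 → r6=9&240=0
ADD r4, r4, #2 → r4=2+2=4
CMP r4, #14  (cmp 4,14)
BNE body: taken
MUL r6, r6, #1 → r6=0*1=0
AND r6, r6, #240 → r6=0&240=0
ADD r4, r4, #2 → r4=4+2=6
CMP r4, #14  (cmp 6,14)
BNE body: taken
MUL r6, r6, #1 → r6=0*1=0
AND r6, r6, #240 → r6=0&240=0
ADD r4, r4, #2 → r4=6+2=8
CMP r4, #14  (cmp 8,14)
BNE body: taken
MUL r6, r6, #1 → r6=0*1=0
AND r6, r6, #240 → r6=0&240=0
ADD r4, r4, #2 → r4=8+2=10
CMP r4, #14  (cmp 10,14)
BNE body: taken
MUL r6, r6, #1 → r6=0*1=0
AND r6, r6, #240 → r6=0&240=0
ADD r4, r4, #2 → r4=10+2=12
CMP r4, #14  (cmp 12,14)
BNE body: taken
MUL r6, r6, #1 → r6=0*1=0
AND r6, r6, #240 → r6=0&240=0
ADD r4, r4, #2 → r4=12+2=14
CMP r4, #14  (cmp 14,14)
BNE body: not taken
LSR r6, r6, #2 → r6=0>>2=0
halt.
Total executed instructions: 34.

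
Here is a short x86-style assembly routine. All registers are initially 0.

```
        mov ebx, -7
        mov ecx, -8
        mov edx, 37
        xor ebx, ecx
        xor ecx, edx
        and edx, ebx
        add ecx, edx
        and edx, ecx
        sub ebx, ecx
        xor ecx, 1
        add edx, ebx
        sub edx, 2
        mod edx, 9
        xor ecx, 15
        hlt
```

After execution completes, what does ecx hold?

-48

ebx=-7
ecx=-8
edx=37
ebx=(-7)^(-8)=1
ecx=(-8)^37=-35
edx=37&1=1
ecx=(-35)+1=-34
edx=1&(-34)=0
ebx=1-(-34)=35
ecx=(-34)^1=-33
edx=0+35=35
edx=35-2=33
edx=33%9=6
ecx=(-33)^15=-48
halt.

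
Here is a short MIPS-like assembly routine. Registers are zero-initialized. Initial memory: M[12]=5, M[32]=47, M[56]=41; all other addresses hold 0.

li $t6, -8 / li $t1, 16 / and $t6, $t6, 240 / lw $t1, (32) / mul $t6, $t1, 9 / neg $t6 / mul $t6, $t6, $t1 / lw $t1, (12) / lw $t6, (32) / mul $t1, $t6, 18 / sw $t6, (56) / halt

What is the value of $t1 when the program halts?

after li $t6, -8: $t6=-8
after li $t1, 16: $t1=16
after and $t6, $t6, 240: $t6=(-8)&240=240
after lw $t1, (32): $t1=M[32]=47
after mul $t6, $t1, 9: $t6=47*9=423
after neg $t6: $t6=-(423)=-423
after mul $t6, $t6, $t1: $t6=(-423)*47=-19881
after lw $t1, (12): $t1=M[12]=5
after lw $t6, (32): $t6=M[32]=47
after mul $t1, $t6, 18: $t1=47*18=846
sw $t6, (56) → M[56]=47
halt.

846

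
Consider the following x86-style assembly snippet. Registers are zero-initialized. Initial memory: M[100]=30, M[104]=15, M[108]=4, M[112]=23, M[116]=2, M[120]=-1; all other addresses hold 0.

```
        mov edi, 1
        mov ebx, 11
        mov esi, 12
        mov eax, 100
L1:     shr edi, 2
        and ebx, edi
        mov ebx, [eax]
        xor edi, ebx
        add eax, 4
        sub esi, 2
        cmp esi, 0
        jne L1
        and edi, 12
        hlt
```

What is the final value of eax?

edi=1
ebx=11
esi=12
eax=100
edi=1>>2=0
ebx=11&0=0
ebx=M[100]=30
edi=0^30=30
eax=100+4=104
esi=12-2=10
cmp esi, 0  (cmp 10,0)
jne L1: taken
edi=30>>2=7
ebx=30&7=6
ebx=M[104]=15
edi=7^15=8
eax=104+4=108
esi=10-2=8
cmp esi, 0  (cmp 8,0)
jne L1: taken
edi=8>>2=2
ebx=15&2=2
ebx=M[108]=4
edi=2^4=6
eax=108+4=112
esi=8-2=6
cmp esi, 0  (cmp 6,0)
jne L1: taken
edi=6>>2=1
ebx=4&1=0
ebx=M[112]=23
edi=1^23=22
eax=112+4=116
esi=6-2=4
cmp esi, 0  (cmp 4,0)
jne L1: taken
edi=22>>2=5
ebx=23&5=5
ebx=M[116]=2
edi=5^2=7
eax=116+4=120
esi=4-2=2
cmp esi, 0  (cmp 2,0)
jne L1: taken
edi=7>>2=1
ebx=2&1=0
ebx=M[120]=-1
edi=1^(-1)=-2
eax=120+4=124
esi=2-2=0
cmp esi, 0  (cmp 0,0)
jne L1: not taken
edi=(-2)&12=12
halt.

124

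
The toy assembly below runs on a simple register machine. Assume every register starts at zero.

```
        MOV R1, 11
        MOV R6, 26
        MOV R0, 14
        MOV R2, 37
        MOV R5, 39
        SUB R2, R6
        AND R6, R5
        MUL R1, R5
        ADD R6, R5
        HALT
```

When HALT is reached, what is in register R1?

after MOV R1, 11: R1=11
after MOV R6, 26: R6=26
after MOV R0, 14: R0=14
after MOV R2, 37: R2=37
after MOV R5, 39: R5=39
after SUB R2, R6: R2=37-26=11
after AND R6, R5: R6=26&39=2
after MUL R1, R5: R1=11*39=429
after ADD R6, R5: R6=2+39=41
halt.

429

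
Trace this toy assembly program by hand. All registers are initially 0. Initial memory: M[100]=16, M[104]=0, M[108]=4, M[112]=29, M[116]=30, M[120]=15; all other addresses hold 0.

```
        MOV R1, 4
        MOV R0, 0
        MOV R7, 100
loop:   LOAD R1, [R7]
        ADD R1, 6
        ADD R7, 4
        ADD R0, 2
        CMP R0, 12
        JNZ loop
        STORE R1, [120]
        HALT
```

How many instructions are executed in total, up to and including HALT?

MOV R1, 4 → R1=4
MOV R0, 0 → R0=0
MOV R7, 100 → R7=100
LOAD R1, [R7] → R1=M[100]=16
ADD R1, 6 → R1=16+6=22
ADD R7, 4 → R7=100+4=104
ADD R0, 2 → R0=0+2=2
CMP R0, 12  (cmp 2,12)
JNZ loop: taken
LOAD R1, [R7] → R1=M[104]=0
ADD R1, 6 → R1=0+6=6
ADD R7, 4 → R7=104+4=108
ADD R0, 2 → R0=2+2=4
CMP R0, 12  (cmp 4,12)
JNZ loop: taken
LOAD R1, [R7] → R1=M[108]=4
ADD R1, 6 → R1=4+6=10
ADD R7, 4 → R7=108+4=112
ADD R0, 2 → R0=4+2=6
CMP R0, 12  (cmp 6,12)
JNZ loop: taken
LOAD R1, [R7] → R1=M[112]=29
ADD R1, 6 → R1=29+6=35
ADD R7, 4 → R7=112+4=116
ADD R0, 2 → R0=6+2=8
CMP R0, 12  (cmp 8,12)
JNZ loop: taken
LOAD R1, [R7] → R1=M[116]=30
ADD R1, 6 → R1=30+6=36
ADD R7, 4 → R7=116+4=120
ADD R0, 2 → R0=8+2=10
CMP R0, 12  (cmp 10,12)
JNZ loop: taken
LOAD R1, [R7] → R1=M[120]=15
ADD R1, 6 → R1=15+6=21
ADD R7, 4 → R7=120+4=124
ADD R0, 2 → R0=10+2=12
CMP R0, 12  (cmp 12,12)
JNZ loop: not taken
STORE R1, [120] → M[120]=21
halt.
Total executed instructions: 41.

41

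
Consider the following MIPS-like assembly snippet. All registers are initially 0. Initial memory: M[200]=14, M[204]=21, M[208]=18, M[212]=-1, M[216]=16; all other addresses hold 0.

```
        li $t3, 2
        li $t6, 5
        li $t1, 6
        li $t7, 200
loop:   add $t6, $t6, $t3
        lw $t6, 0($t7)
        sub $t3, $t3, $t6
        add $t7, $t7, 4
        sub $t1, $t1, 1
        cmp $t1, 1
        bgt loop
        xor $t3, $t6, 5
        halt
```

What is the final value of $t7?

220

li $t3, 2 → $t3=2
li $t6, 5 → $t6=5
li $t1, 6 → $t1=6
li $t7, 200 → $t7=200
add $t6, $t6, $t3 → $t6=5+2=7
lw $t6, 0($t7) → $t6=M[200]=14
sub $t3, $t3, $t6 → $t3=2-14=-12
add $t7, $t7, 4 → $t7=200+4=204
sub $t1, $t1, 1 → $t1=6-1=5
cmp $t1, 1  (cmp 5,1)
bgt loop: taken
add $t6, $t6, $t3 → $t6=14+(-12)=2
lw $t6, 0($t7) → $t6=M[204]=21
sub $t3, $t3, $t6 → $t3=(-12)-21=-33
add $t7, $t7, 4 → $t7=204+4=208
sub $t1, $t1, 1 → $t1=5-1=4
cmp $t1, 1  (cmp 4,1)
bgt loop: taken
add $t6, $t6, $t3 → $t6=21+(-33)=-12
lw $t6, 0($t7) → $t6=M[208]=18
sub $t3, $t3, $t6 → $t3=(-33)-18=-51
add $t7, $t7, 4 → $t7=208+4=212
sub $t1, $t1, 1 → $t1=4-1=3
cmp $t1, 1  (cmp 3,1)
bgt loop: taken
add $t6, $t6, $t3 → $t6=18+(-51)=-33
lw $t6, 0($t7) → $t6=M[212]=-1
sub $t3, $t3, $t6 → $t3=(-51)-(-1)=-50
add $t7, $t7, 4 → $t7=212+4=216
sub $t1, $t1, 1 → $t1=3-1=2
cmp $t1, 1  (cmp 2,1)
bgt loop: taken
add $t6, $t6, $t3 → $t6=(-1)+(-50)=-51
lw $t6, 0($t7) → $t6=M[216]=16
sub $t3, $t3, $t6 → $t3=(-50)-16=-66
add $t7, $t7, 4 → $t7=216+4=220
sub $t1, $t1, 1 → $t1=2-1=1
cmp $t1, 1  (cmp 1,1)
bgt loop: not taken
xor $t3, $t6, 5 → $t3=16^5=21
halt.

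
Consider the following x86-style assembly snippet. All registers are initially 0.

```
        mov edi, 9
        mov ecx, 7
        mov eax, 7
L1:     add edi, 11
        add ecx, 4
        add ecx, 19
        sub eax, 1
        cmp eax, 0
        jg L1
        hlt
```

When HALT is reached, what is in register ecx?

168

edi=9
ecx=7
eax=7
edi=9+11=20
ecx=7+4=11
ecx=11+19=30
eax=7-1=6
cmp eax, 0  (cmp 6,0)
jg L1: taken
edi=20+11=31
ecx=30+4=34
ecx=34+19=53
eax=6-1=5
cmp eax, 0  (cmp 5,0)
jg L1: taken
edi=31+11=42
ecx=53+4=57
ecx=57+19=76
eax=5-1=4
cmp eax, 0  (cmp 4,0)
jg L1: taken
edi=42+11=53
ecx=76+4=80
ecx=80+19=99
eax=4-1=3
cmp eax, 0  (cmp 3,0)
jg L1: taken
edi=53+11=64
ecx=99+4=103
ecx=103+19=122
eax=3-1=2
cmp eax, 0  (cmp 2,0)
jg L1: taken
edi=64+11=75
ecx=122+4=126
ecx=126+19=145
eax=2-1=1
cmp eax, 0  (cmp 1,0)
jg L1: taken
edi=75+11=86
ecx=145+4=149
ecx=149+19=168
eax=1-1=0
cmp eax, 0  (cmp 0,0)
jg L1: not taken
halt.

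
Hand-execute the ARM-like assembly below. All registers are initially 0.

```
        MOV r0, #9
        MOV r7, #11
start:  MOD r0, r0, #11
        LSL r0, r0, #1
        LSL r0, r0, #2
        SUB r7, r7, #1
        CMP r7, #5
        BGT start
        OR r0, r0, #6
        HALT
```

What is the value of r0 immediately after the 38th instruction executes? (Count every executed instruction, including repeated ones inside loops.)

r0=9
r7=11
r0=9%11=9
r0=9<<1=18
r0=18<<2=72
r7=11-1=10
CMP r7, #5  (cmp 10,5)
BGT start: taken
r0=72%11=6
r0=6<<1=12
r0=12<<2=48
r7=10-1=9
CMP r7, #5  (cmp 9,5)
BGT start: taken
r0=48%11=4
r0=4<<1=8
r0=8<<2=32
r7=9-1=8
CMP r7, #5  (cmp 8,5)
BGT start: taken
r0=32%11=10
r0=10<<1=20
r0=20<<2=80
r7=8-1=7
CMP r7, #5  (cmp 7,5)
BGT start: taken
r0=80%11=3
r0=3<<1=6
r0=6<<2=24
r7=7-1=6
CMP r7, #5  (cmp 6,5)
BGT start: taken
r0=24%11=2
r0=2<<1=4
r0=4<<2=16
r7=6-1=5
CMP r7, #5  (cmp 5,5)
BGT start: not taken
After step 38: r0 = 16.

16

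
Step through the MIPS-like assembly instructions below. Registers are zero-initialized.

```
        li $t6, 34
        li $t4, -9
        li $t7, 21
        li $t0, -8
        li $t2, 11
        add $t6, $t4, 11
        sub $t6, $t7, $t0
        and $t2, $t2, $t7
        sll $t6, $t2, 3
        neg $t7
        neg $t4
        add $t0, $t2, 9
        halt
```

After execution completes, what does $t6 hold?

8

after li $t6, 34: $t6=34
after li $t4, -9: $t4=-9
after li $t7, 21: $t7=21
after li $t0, -8: $t0=-8
after li $t2, 11: $t2=11
after add $t6, $t4, 11: $t6=(-9)+11=2
after sub $t6, $t7, $t0: $t6=21-(-8)=29
after and $t2, $t2, $t7: $t2=11&21=1
after sll $t6, $t2, 3: $t6=1<<3=8
after neg $t7: $t7=-(21)=-21
after neg $t4: $t4=-(-9)=9
after add $t0, $t2, 9: $t0=1+9=10
halt.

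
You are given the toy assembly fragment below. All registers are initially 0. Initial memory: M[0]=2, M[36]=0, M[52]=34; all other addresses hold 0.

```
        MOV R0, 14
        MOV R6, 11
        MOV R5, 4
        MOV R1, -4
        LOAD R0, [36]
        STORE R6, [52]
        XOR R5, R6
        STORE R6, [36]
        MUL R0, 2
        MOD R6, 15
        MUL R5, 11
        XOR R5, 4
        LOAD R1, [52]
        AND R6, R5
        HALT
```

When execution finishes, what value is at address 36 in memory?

11

MOV R0, 14 → R0=14
MOV R6, 11 → R6=11
MOV R5, 4 → R5=4
MOV R1, -4 → R1=-4
LOAD R0, [36] → R0=M[36]=0
STORE R6, [52] → M[52]=11
XOR R5, R6 → R5=4^11=15
STORE R6, [36] → M[36]=11
MUL R0, 2 → R0=0*2=0
MOD R6, 15 → R6=11%15=11
MUL R5, 11 → R5=15*11=165
XOR R5, 4 → R5=165^4=161
LOAD R1, [52] → R1=M[52]=11
AND R6, R5 → R6=11&161=1
halt.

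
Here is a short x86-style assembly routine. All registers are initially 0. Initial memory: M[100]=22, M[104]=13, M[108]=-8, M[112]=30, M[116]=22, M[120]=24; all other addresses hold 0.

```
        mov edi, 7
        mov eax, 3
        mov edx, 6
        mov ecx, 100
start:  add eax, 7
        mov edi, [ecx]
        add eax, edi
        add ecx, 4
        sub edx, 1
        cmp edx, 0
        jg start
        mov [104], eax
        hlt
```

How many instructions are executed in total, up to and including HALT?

after mov edi, 7: edi=7
after mov eax, 3: eax=3
after mov edx, 6: edx=6
after mov ecx, 100: ecx=100
after add eax, 7: eax=3+7=10
after mov edi, [ecx]: edi=M[100]=22
after add eax, edi: eax=10+22=32
after add ecx, 4: ecx=100+4=104
after sub edx, 1: edx=6-1=5
cmp edx, 0  (cmp 5,0)
jg start: taken
after add eax, 7: eax=32+7=39
after mov edi, [ecx]: edi=M[104]=13
after add eax, edi: eax=39+13=52
after add ecx, 4: ecx=104+4=108
after sub edx, 1: edx=5-1=4
cmp edx, 0  (cmp 4,0)
jg start: taken
after add eax, 7: eax=52+7=59
after mov edi, [ecx]: edi=M[108]=-8
after add eax, edi: eax=59+(-8)=51
after add ecx, 4: ecx=108+4=112
after sub edx, 1: edx=4-1=3
cmp edx, 0  (cmp 3,0)
jg start: taken
after add eax, 7: eax=51+7=58
after mov edi, [ecx]: edi=M[112]=30
after add eax, edi: eax=58+30=88
after add ecx, 4: ecx=112+4=116
after sub edx, 1: edx=3-1=2
cmp edx, 0  (cmp 2,0)
jg start: taken
after add eax, 7: eax=88+7=95
after mov edi, [ecx]: edi=M[116]=22
after add eax, edi: eax=95+22=117
after add ecx, 4: ecx=116+4=120
after sub edx, 1: edx=2-1=1
cmp edx, 0  (cmp 1,0)
jg start: taken
after add eax, 7: eax=117+7=124
after mov edi, [ecx]: edi=M[120]=24
after add eax, edi: eax=124+24=148
after add ecx, 4: ecx=120+4=124
after sub edx, 1: edx=1-1=0
cmp edx, 0  (cmp 0,0)
jg start: not taken
mov [104], eax → M[104]=148
halt.
Total executed instructions: 48.

48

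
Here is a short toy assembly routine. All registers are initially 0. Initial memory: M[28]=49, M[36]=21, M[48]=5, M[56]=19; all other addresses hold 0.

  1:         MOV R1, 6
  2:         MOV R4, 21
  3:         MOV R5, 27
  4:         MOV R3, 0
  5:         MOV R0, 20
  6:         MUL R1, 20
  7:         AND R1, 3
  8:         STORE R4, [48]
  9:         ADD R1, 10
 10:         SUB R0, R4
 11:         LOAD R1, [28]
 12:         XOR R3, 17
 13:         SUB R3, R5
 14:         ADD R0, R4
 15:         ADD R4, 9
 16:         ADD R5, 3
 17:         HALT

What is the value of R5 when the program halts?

R1=6
R4=21
R5=27
R3=0
R0=20
R1=6*20=120
R1=120&3=0
STORE R4, [48] → M[48]=21
R1=0+10=10
R0=20-21=-1
R1=M[28]=49
R3=0^17=17
R3=17-27=-10
R0=(-1)+21=20
R4=21+9=30
R5=27+3=30
halt.

30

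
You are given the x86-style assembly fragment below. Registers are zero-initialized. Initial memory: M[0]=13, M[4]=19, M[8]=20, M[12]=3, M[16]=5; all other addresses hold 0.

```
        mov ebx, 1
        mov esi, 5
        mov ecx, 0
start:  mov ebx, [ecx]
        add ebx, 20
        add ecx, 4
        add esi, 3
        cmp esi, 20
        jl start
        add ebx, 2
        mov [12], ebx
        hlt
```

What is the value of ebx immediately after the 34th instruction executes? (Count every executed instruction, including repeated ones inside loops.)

27

mov ebx, 1 → ebx=1
mov esi, 5 → esi=5
mov ecx, 0 → ecx=0
mov ebx, [ecx] → ebx=M[0]=13
add ebx, 20 → ebx=13+20=33
add ecx, 4 → ecx=0+4=4
add esi, 3 → esi=5+3=8
cmp esi, 20  (cmp 8,20)
jl start: taken
mov ebx, [ecx] → ebx=M[4]=19
add ebx, 20 → ebx=19+20=39
add ecx, 4 → ecx=4+4=8
add esi, 3 → esi=8+3=11
cmp esi, 20  (cmp 11,20)
jl start: taken
mov ebx, [ecx] → ebx=M[8]=20
add ebx, 20 → ebx=20+20=40
add ecx, 4 → ecx=8+4=12
add esi, 3 → esi=11+3=14
cmp esi, 20  (cmp 14,20)
jl start: taken
mov ebx, [ecx] → ebx=M[12]=3
add ebx, 20 → ebx=3+20=23
add ecx, 4 → ecx=12+4=16
add esi, 3 → esi=14+3=17
cmp esi, 20  (cmp 17,20)
jl start: taken
mov ebx, [ecx] → ebx=M[16]=5
add ebx, 20 → ebx=5+20=25
add ecx, 4 → ecx=16+4=20
add esi, 3 → esi=17+3=20
cmp esi, 20  (cmp 20,20)
jl start: not taken
add ebx, 2 → ebx=25+2=27
After step 34: ebx = 27.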